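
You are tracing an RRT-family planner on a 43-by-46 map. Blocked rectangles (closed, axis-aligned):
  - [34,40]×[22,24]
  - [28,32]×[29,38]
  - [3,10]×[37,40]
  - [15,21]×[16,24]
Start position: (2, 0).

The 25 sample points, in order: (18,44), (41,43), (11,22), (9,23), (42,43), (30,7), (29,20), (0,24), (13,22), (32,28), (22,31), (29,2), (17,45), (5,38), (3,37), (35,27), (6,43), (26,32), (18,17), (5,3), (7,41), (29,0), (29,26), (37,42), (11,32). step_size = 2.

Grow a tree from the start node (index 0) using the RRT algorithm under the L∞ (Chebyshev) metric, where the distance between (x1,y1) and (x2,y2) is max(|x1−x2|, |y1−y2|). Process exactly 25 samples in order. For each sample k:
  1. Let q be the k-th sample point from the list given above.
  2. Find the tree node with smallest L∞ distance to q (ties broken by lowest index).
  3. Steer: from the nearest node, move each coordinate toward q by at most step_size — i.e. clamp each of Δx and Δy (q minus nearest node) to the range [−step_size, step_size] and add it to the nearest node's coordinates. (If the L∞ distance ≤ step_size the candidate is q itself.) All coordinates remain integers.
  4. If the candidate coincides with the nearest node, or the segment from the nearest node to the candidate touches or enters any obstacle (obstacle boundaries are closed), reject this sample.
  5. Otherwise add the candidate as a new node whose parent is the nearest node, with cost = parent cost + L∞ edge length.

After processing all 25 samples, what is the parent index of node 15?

Parent of node 15: 12

1. q=(18,44) nearest=0 d=44 new=(4,2) → add node 1 parent=0 cost=2
2. q=(41,43) nearest=1 d=41 new=(6,4) → add node 2 parent=1 cost=4
3. q=(11,22) nearest=2 d=18 new=(8,6) → add node 3 parent=2 cost=6
4. q=(9,23) nearest=3 d=17 new=(9,8) → add node 4 parent=3 cost=8
5. q=(42,43) nearest=4 d=35 new=(11,10) → add node 5 parent=4 cost=10
6. q=(30,7) nearest=5 d=19 new=(13,8) → add node 6 parent=5 cost=12
7. q=(29,20) nearest=6 d=16 new=(15,10) → add node 7 parent=6 cost=14
8. q=(0,24) nearest=5 d=14 new=(9,12) → add node 8 parent=5 cost=12
9. q=(13,22) nearest=8 d=10 new=(11,14) → add node 9 parent=8 cost=14
10. q=(32,28) nearest=7 d=18 new=(17,12) → add node 10 parent=7 cost=16
11. q=(22,31) nearest=9 d=17 new=(13,16) → add node 11 parent=9 cost=16
12. q=(29,2) nearest=10 d=12 new=(19,10) → add node 12 parent=10 cost=18
13. q=(17,45) nearest=11 d=29 new=(15,18) → blocked by [15,21]×[16,24], reject
14. q=(5,38) nearest=11 d=22 new=(11,18) → add node 13 parent=11 cost=18
15. q=(3,37) nearest=13 d=19 new=(9,20) → add node 14 parent=13 cost=20
16. q=(35,27) nearest=12 d=17 new=(21,12) → add node 15 parent=12 cost=20
17. q=(6,43) nearest=14 d=23 new=(7,22) → add node 16 parent=14 cost=22
18. q=(26,32) nearest=13 d=15 new=(13,20) → add node 17 parent=13 cost=20
19. q=(18,17) nearest=10 d=5 new=(18,14) → add node 18 parent=10 cost=18
20. q=(5,3) nearest=1 d=1 new=(5,3) → add node 19 parent=1 cost=3
21. q=(7,41) nearest=16 d=19 new=(7,24) → add node 20 parent=16 cost=24
22. q=(29,0) nearest=12 d=10 new=(21,8) → add node 21 parent=12 cost=20
23. q=(29,26) nearest=18 d=12 new=(20,16) → blocked by [15,21]×[16,24], reject
24. q=(37,42) nearest=17 d=24 new=(15,22) → blocked by [15,21]×[16,24], reject
25. q=(11,32) nearest=20 d=8 new=(9,26) → add node 22 parent=20 cost=26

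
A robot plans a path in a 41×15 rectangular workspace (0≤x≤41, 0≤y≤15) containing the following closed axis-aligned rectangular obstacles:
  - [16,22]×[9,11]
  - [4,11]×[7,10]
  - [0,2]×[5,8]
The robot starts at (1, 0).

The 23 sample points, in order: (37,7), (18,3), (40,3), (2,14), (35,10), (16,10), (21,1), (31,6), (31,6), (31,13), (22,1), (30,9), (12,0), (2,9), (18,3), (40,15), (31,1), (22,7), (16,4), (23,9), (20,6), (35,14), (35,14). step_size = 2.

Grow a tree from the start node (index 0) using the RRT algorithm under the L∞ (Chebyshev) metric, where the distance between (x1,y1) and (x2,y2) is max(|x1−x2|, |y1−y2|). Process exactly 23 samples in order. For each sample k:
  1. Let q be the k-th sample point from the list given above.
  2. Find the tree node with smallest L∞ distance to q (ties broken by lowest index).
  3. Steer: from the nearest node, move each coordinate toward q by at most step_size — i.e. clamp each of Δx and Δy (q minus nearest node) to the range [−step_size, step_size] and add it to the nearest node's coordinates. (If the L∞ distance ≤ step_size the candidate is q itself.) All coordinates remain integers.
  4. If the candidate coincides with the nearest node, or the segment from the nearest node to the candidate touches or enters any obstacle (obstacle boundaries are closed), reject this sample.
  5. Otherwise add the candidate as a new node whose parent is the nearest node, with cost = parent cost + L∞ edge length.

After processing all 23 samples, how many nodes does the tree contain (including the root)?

1. q=(37,7) nearest=0 d=36 new=(3,2) → add node 1 parent=0 cost=2
2. q=(18,3) nearest=1 d=15 new=(5,3) → add node 2 parent=1 cost=4
3. q=(40,3) nearest=2 d=35 new=(7,3) → add node 3 parent=2 cost=6
4. q=(2,14) nearest=2 d=11 new=(3,5) → add node 4 parent=2 cost=6
5. q=(35,10) nearest=3 d=28 new=(9,5) → add node 5 parent=3 cost=8
6. q=(16,10) nearest=5 d=7 new=(11,7) → blocked by [4,11]×[7,10], reject
7. q=(21,1) nearest=5 d=12 new=(11,3) → add node 6 parent=5 cost=10
8. q=(31,6) nearest=6 d=20 new=(13,5) → add node 7 parent=6 cost=12
9. q=(31,6) nearest=7 d=18 new=(15,6) → add node 8 parent=7 cost=14
10. q=(31,13) nearest=8 d=16 new=(17,8) → add node 9 parent=8 cost=16
11. q=(22,1) nearest=8 d=7 new=(17,4) → add node 10 parent=8 cost=16
12. q=(30,9) nearest=9 d=13 new=(19,9) → blocked by [16,22]×[9,11], reject
13. q=(12,0) nearest=6 d=3 new=(12,1) → add node 11 parent=6 cost=12
14. q=(2,9) nearest=4 d=4 new=(2,7) → blocked by [0,2]×[5,8], reject
15. q=(18,3) nearest=10 d=1 new=(18,3) → add node 12 parent=10 cost=17
16. q=(40,15) nearest=12 d=22 new=(20,5) → add node 13 parent=12 cost=19
17. q=(31,1) nearest=13 d=11 new=(22,3) → add node 14 parent=13 cost=21
18. q=(22,7) nearest=13 d=2 new=(22,7) → add node 15 parent=13 cost=21
19. q=(16,4) nearest=10 d=1 new=(16,4) → add node 16 parent=10 cost=17
20. q=(23,9) nearest=15 d=2 new=(23,9) → add node 17 parent=15 cost=23
21. q=(20,6) nearest=13 d=1 new=(20,6) → add node 18 parent=13 cost=20
22. q=(35,14) nearest=17 d=12 new=(25,11) → add node 19 parent=17 cost=25
23. q=(35,14) nearest=19 d=10 new=(27,13) → add node 20 parent=19 cost=27

Node count: 21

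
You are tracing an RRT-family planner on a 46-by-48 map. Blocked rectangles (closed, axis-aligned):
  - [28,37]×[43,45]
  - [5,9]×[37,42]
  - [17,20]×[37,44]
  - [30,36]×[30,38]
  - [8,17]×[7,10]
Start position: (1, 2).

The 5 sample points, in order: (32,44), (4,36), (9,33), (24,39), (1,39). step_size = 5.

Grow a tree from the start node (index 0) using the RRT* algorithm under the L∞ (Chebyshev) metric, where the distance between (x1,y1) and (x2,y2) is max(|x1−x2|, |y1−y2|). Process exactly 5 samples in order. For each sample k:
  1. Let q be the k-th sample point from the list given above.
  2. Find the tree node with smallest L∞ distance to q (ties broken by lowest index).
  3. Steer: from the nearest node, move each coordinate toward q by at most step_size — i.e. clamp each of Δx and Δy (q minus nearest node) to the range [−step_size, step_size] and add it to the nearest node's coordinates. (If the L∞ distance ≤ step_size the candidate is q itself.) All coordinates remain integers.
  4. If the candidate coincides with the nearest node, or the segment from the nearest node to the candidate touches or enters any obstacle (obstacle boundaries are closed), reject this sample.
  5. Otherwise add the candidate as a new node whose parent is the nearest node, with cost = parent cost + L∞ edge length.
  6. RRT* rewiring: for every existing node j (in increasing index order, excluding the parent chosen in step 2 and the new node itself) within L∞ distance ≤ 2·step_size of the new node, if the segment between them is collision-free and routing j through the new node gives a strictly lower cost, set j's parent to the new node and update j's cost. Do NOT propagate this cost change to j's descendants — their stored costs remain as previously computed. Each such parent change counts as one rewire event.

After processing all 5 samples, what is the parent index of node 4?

Parent of node 4: 3

1. q=(32,44) nearest=0 d=42 new=(6,7) → add node 1 parent=0 cost=5
2. q=(4,36) nearest=1 d=29 new=(4,12) → add node 2 parent=1 cost=10
3. q=(9,33) nearest=2 d=21 new=(9,17) → add node 3 parent=2 cost=15
4. q=(24,39) nearest=3 d=22 new=(14,22) → add node 4 parent=3 cost=20
5. q=(1,39) nearest=4 d=17 new=(9,27) → add node 5 parent=4 cost=25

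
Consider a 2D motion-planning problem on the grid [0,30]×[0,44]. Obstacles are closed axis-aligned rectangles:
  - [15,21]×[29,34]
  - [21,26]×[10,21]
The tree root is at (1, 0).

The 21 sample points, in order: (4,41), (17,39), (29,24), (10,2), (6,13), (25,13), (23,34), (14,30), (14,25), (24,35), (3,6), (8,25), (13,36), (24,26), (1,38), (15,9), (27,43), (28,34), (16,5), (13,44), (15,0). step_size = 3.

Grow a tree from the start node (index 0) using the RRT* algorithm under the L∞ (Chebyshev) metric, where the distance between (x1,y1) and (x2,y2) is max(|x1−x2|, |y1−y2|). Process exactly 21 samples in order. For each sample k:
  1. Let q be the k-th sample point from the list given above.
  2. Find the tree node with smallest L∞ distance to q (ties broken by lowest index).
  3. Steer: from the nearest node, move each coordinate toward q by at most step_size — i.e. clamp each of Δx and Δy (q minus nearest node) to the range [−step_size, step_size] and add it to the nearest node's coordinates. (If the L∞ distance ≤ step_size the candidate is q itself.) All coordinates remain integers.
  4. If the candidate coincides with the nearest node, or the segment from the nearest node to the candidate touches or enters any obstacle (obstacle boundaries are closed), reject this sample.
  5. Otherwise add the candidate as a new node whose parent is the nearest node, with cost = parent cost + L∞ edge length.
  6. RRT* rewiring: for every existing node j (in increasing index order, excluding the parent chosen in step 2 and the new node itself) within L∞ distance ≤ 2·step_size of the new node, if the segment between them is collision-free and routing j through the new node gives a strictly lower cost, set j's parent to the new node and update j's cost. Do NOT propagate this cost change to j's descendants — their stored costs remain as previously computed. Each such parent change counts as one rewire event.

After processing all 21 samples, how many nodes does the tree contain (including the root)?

Node count: 21

1. q=(4,41) nearest=0 d=41 new=(4,3) → add node 1 parent=0 cost=3
2. q=(17,39) nearest=1 d=36 new=(7,6) → add node 2 parent=1 cost=6
3. q=(29,24) nearest=2 d=22 new=(10,9) → add node 3 parent=2 cost=9
4. q=(10,2) nearest=2 d=4 new=(10,3) → add node 4 parent=2 cost=9
5. q=(6,13) nearest=3 d=4 new=(7,12) → add node 5 parent=3 cost=12
6. q=(25,13) nearest=3 d=15 new=(13,12) → add node 6 parent=3 cost=12
7. q=(23,34) nearest=5 d=22 new=(10,15) → add node 7 parent=5 cost=15
8. q=(14,30) nearest=7 d=15 new=(13,18) → add node 8 parent=7 cost=18
9. q=(14,25) nearest=8 d=7 new=(14,21) → add node 9 parent=8 cost=21
10. q=(24,35) nearest=9 d=14 new=(17,24) → add node 10 parent=9 cost=24
11. q=(3,6) nearest=1 d=3 new=(3,6) → add node 11 parent=1 cost=6
12. q=(8,25) nearest=9 d=6 new=(11,24) → add node 12 parent=9 cost=24
13. q=(13,36) nearest=10 d=12 new=(14,27) → add node 13 parent=10 cost=27
14. q=(24,26) nearest=10 d=7 new=(20,26) → add node 14 parent=10 cost=27
15. q=(1,38) nearest=13 d=13 new=(11,30) → add node 15 parent=13 cost=30
16. q=(15,9) nearest=6 d=3 new=(15,9) → add node 16 parent=6 cost=15
17. q=(27,43) nearest=13 d=16 new=(17,30) → blocked by [15,21]×[29,34], reject
18. q=(28,34) nearest=14 d=8 new=(23,29) → add node 17 parent=14 cost=30
19. q=(16,5) nearest=16 d=4 new=(16,6) → add node 18 parent=16 cost=18
20. q=(13,44) nearest=15 d=14 new=(13,33) → add node 19 parent=15 cost=33
21. q=(15,0) nearest=4 d=5 new=(13,0) → add node 20 parent=4 cost=12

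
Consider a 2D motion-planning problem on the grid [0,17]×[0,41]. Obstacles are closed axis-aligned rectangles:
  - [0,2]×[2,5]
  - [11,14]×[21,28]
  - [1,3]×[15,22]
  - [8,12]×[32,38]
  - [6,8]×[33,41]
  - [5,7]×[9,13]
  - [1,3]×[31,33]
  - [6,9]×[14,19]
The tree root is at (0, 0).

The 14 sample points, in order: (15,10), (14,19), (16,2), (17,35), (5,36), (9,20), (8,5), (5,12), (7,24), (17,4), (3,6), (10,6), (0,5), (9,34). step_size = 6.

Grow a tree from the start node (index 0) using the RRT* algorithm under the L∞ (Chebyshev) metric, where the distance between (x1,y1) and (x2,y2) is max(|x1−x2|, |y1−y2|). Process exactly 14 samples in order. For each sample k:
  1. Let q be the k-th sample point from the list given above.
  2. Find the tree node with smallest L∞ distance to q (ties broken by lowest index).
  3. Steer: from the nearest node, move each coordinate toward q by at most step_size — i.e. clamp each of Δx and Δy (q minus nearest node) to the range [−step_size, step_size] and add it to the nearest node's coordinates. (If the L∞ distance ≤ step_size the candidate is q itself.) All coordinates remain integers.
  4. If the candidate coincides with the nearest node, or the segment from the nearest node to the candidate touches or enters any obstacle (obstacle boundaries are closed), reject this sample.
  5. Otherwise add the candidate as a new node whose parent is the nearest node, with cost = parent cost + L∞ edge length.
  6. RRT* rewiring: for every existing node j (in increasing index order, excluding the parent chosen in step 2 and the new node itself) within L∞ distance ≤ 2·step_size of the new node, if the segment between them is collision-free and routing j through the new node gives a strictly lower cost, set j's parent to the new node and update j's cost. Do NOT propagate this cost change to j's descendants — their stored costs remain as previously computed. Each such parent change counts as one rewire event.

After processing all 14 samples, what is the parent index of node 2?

Parent of node 2: 1

1. q=(15,10) nearest=0 d=15 new=(6,6) → blocked by [0,2]×[2,5], reject
2. q=(14,19) nearest=0 d=19 new=(6,6) → blocked by [0,2]×[2,5], reject
3. q=(16,2) nearest=0 d=16 new=(6,2) → add node 1 parent=0 cost=6
4. q=(17,35) nearest=1 d=33 new=(12,8) → add node 2 parent=1 cost=12
5. q=(5,36) nearest=2 d=28 new=(6,14) → blocked by [5,7]×[9,13], reject
6. q=(9,20) nearest=2 d=12 new=(9,14) → blocked by [6,9]×[14,19], reject
7. q=(8,5) nearest=1 d=3 new=(8,5) → add node 3 parent=1 cost=9
8. q=(5,12) nearest=2 d=7 new=(6,12) → blocked by [5,7]×[9,13], reject
9. q=(7,24) nearest=2 d=16 new=(7,14) → blocked by [6,9]×[14,19], reject
10. q=(17,4) nearest=2 d=5 new=(17,4) → add node 4 parent=2 cost=17
11. q=(3,6) nearest=1 d=4 new=(3,6) → add node 5 parent=1 cost=10
12. q=(10,6) nearest=2 d=2 new=(10,6) → add node 6 parent=2 cost=14
13. q=(0,5) nearest=5 d=3 new=(0,5) → blocked by [0,2]×[2,5], reject
14. q=(9,34) nearest=2 d=26 new=(9,14) → blocked by [6,9]×[14,19], reject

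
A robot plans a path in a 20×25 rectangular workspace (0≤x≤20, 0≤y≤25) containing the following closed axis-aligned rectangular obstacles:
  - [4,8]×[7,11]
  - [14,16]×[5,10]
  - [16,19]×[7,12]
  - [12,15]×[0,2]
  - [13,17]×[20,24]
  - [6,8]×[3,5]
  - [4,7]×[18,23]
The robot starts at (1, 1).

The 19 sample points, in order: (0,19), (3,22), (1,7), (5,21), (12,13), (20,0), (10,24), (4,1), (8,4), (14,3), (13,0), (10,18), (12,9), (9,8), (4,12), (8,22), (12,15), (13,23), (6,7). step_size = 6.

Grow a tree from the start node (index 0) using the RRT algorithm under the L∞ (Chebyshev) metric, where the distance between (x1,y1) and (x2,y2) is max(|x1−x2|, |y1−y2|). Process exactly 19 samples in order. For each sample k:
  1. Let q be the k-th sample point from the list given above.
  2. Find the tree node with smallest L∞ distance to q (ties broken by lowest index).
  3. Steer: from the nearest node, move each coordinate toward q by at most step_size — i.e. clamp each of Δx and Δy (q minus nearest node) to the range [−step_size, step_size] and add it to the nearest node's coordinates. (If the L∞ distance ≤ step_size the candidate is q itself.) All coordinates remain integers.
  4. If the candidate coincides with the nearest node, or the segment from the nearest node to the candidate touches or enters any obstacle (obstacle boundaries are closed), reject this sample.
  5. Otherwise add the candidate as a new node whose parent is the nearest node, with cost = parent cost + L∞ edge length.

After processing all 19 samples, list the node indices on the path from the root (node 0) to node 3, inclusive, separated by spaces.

Path: 0 1 3

1. q=(0,19) nearest=0 d=18 new=(0,7) → add node 1 parent=0 cost=6
2. q=(3,22) nearest=1 d=15 new=(3,13) → add node 2 parent=1 cost=12
3. q=(1,7) nearest=1 d=1 new=(1,7) → add node 3 parent=1 cost=7
4. q=(5,21) nearest=2 d=8 new=(5,19) → blocked by [4,7]×[18,23], reject
5. q=(12,13) nearest=2 d=9 new=(9,13) → add node 4 parent=2 cost=18
6. q=(20,0) nearest=4 d=13 new=(15,7) → blocked by [14,16]×[5,10], reject
7. q=(10,24) nearest=2 d=11 new=(9,19) → add node 5 parent=2 cost=18
8. q=(4,1) nearest=0 d=3 new=(4,1) → add node 6 parent=0 cost=3
9. q=(8,4) nearest=6 d=4 new=(8,4) → blocked by [6,8]×[3,5], reject
10. q=(14,3) nearest=4 d=10 new=(14,7) → blocked by [14,16]×[5,10], reject
11. q=(13,0) nearest=6 d=9 new=(10,0) → add node 7 parent=6 cost=9
12. q=(10,18) nearest=5 d=1 new=(10,18) → add node 8 parent=5 cost=19
13. q=(12,9) nearest=4 d=4 new=(12,9) → add node 9 parent=4 cost=22
14. q=(9,8) nearest=9 d=3 new=(9,8) → add node 10 parent=9 cost=25
15. q=(4,12) nearest=2 d=1 new=(4,12) → add node 11 parent=2 cost=13
16. q=(8,22) nearest=5 d=3 new=(8,22) → add node 12 parent=5 cost=21
17. q=(12,15) nearest=4 d=3 new=(12,15) → add node 13 parent=4 cost=21
18. q=(13,23) nearest=5 d=4 new=(13,23) → blocked by [13,17]×[20,24], reject
19. q=(6,7) nearest=10 d=3 new=(6,7) → blocked by [4,8]×[7,11], reject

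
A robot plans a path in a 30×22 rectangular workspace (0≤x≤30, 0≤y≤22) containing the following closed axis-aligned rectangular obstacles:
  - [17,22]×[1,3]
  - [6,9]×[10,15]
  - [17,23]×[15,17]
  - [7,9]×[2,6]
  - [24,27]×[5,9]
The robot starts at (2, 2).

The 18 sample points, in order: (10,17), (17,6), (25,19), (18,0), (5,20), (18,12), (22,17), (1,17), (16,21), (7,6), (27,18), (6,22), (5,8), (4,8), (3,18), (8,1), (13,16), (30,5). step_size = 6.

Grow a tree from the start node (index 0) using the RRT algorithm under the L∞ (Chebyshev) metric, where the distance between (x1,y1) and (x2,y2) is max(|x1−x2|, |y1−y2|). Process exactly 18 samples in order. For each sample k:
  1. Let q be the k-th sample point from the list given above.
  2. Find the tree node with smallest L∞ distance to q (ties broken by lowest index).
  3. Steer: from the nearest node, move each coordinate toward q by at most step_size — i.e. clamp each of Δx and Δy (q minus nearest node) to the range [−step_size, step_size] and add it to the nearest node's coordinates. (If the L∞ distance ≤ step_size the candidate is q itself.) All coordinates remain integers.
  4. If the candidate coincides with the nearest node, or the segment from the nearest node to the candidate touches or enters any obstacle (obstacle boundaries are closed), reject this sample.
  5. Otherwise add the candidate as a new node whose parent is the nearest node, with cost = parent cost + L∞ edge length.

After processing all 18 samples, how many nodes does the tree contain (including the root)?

1. q=(10,17) nearest=0 d=15 new=(8,8) → add node 1 parent=0 cost=6
2. q=(17,6) nearest=1 d=9 new=(14,6) → add node 2 parent=1 cost=12
3. q=(25,19) nearest=2 d=13 new=(20,12) → add node 3 parent=2 cost=18
4. q=(18,0) nearest=2 d=6 new=(18,0) → blocked by [17,22]×[1,3], reject
5. q=(5,20) nearest=1 d=12 new=(5,14) → blocked by [6,9]×[10,15], reject
6. q=(18,12) nearest=3 d=2 new=(18,12) → add node 4 parent=3 cost=20
7. q=(22,17) nearest=3 d=5 new=(22,17) → blocked by [17,23]×[15,17], reject
8. q=(1,17) nearest=1 d=9 new=(2,14) → blocked by [6,9]×[10,15], reject
9. q=(16,21) nearest=3 d=9 new=(16,18) → blocked by [17,23]×[15,17], reject
10. q=(7,6) nearest=1 d=2 new=(7,6) → blocked by [7,9]×[2,6], reject
11. q=(27,18) nearest=3 d=7 new=(26,18) → blocked by [17,23]×[15,17], reject
12. q=(6,22) nearest=4 d=12 new=(12,18) → add node 5 parent=4 cost=26
13. q=(5,8) nearest=1 d=3 new=(5,8) → add node 6 parent=1 cost=9
14. q=(4,8) nearest=6 d=1 new=(4,8) → add node 7 parent=6 cost=10
15. q=(3,18) nearest=5 d=9 new=(6,18) → add node 8 parent=5 cost=32
16. q=(8,1) nearest=0 d=6 new=(8,1) → add node 9 parent=0 cost=6
17. q=(13,16) nearest=5 d=2 new=(13,16) → add node 10 parent=5 cost=28
18. q=(30,5) nearest=3 d=10 new=(26,6) → blocked by [24,27]×[5,9], reject

Node count: 11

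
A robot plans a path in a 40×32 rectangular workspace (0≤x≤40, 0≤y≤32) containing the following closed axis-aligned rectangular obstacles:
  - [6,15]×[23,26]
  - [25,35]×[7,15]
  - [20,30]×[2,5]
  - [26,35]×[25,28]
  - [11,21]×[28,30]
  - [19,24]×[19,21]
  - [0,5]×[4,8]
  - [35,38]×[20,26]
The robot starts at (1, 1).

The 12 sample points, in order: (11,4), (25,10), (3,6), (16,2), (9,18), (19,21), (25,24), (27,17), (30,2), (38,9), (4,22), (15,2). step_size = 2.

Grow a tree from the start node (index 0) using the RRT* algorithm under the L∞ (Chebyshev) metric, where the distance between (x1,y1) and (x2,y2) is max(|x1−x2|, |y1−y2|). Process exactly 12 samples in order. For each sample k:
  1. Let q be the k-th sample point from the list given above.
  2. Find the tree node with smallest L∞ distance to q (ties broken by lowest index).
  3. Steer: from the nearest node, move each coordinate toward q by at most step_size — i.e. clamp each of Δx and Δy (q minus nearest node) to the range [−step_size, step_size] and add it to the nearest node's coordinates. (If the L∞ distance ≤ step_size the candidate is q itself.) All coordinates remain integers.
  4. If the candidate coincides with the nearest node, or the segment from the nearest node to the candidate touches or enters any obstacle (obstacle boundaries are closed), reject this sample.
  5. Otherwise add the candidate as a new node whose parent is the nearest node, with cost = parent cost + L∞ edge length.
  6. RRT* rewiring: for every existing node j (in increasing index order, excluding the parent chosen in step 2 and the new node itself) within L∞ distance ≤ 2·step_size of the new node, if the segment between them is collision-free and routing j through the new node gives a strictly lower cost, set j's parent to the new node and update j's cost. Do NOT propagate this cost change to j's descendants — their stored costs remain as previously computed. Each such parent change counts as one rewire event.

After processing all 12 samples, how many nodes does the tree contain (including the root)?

Node count: 7

1. q=(11,4) nearest=0 d=10 new=(3,3) → add node 1 parent=0 cost=2
2. q=(25,10) nearest=1 d=22 new=(5,5) → blocked by [0,5]×[4,8], reject
3. q=(3,6) nearest=1 d=3 new=(3,5) → blocked by [0,5]×[4,8], reject
4. q=(16,2) nearest=1 d=13 new=(5,2) → add node 2 parent=1 cost=4
5. q=(9,18) nearest=1 d=15 new=(5,5) → blocked by [0,5]×[4,8], reject
6. q=(19,21) nearest=1 d=18 new=(5,5) → blocked by [0,5]×[4,8], reject
7. q=(25,24) nearest=1 d=22 new=(5,5) → blocked by [0,5]×[4,8], reject
8. q=(27,17) nearest=2 d=22 new=(7,4) → add node 3 parent=2 cost=6
9. q=(30,2) nearest=3 d=23 new=(9,2) → add node 4 parent=3 cost=8
10. q=(38,9) nearest=4 d=29 new=(11,4) → add node 5 parent=4 cost=10
11. q=(4,22) nearest=3 d=18 new=(5,6) → blocked by [0,5]×[4,8], reject
12. q=(15,2) nearest=5 d=4 new=(13,2) → add node 6 parent=5 cost=12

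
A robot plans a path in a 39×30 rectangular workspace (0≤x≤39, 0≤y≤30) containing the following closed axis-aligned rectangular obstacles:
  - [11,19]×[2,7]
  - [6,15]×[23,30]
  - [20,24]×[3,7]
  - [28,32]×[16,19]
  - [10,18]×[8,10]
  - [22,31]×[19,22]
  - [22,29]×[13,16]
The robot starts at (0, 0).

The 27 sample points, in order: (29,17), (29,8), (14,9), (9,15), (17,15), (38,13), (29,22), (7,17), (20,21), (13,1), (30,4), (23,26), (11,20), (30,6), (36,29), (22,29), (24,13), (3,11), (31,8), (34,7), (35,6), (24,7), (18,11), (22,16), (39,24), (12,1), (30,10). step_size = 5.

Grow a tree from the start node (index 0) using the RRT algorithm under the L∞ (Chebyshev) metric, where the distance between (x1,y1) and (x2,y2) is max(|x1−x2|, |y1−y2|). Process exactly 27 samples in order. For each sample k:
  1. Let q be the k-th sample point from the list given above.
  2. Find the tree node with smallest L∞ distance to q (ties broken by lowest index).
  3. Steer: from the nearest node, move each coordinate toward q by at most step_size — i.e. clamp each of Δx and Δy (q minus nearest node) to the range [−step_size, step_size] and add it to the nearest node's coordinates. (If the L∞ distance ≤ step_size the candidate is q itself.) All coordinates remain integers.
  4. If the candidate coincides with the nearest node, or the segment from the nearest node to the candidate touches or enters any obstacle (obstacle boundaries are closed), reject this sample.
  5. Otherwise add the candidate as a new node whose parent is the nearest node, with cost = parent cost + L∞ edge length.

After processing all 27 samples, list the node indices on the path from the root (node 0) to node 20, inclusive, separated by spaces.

1. q=(29,17) nearest=0 d=29 new=(5,5) → add node 1 parent=0 cost=5
2. q=(29,8) nearest=1 d=24 new=(10,8) → blocked by [10,18]×[8,10], reject
3. q=(14,9) nearest=1 d=9 new=(10,9) → blocked by [10,18]×[8,10], reject
4. q=(9,15) nearest=1 d=10 new=(9,10) → add node 2 parent=1 cost=10
5. q=(17,15) nearest=2 d=8 new=(14,15) → add node 3 parent=2 cost=15
6. q=(38,13) nearest=3 d=24 new=(19,13) → add node 4 parent=3 cost=20
7. q=(29,22) nearest=4 d=10 new=(24,18) → blocked by [22,29]×[13,16], reject
8. q=(7,17) nearest=2 d=7 new=(7,15) → add node 5 parent=2 cost=15
9. q=(20,21) nearest=3 d=6 new=(19,20) → add node 6 parent=3 cost=20
10. q=(13,1) nearest=1 d=8 new=(10,1) → add node 7 parent=1 cost=10
11. q=(30,4) nearest=4 d=11 new=(24,8) → add node 8 parent=4 cost=25
12. q=(23,26) nearest=6 d=6 new=(23,25) → add node 9 parent=6 cost=25
13. q=(11,20) nearest=3 d=5 new=(11,20) → add node 10 parent=3 cost=20
14. q=(30,6) nearest=8 d=6 new=(29,6) → add node 11 parent=8 cost=30
15. q=(36,29) nearest=9 d=13 new=(28,29) → add node 12 parent=9 cost=30
16. q=(22,29) nearest=9 d=4 new=(22,29) → add node 13 parent=9 cost=29
17. q=(24,13) nearest=4 d=5 new=(24,13) → blocked by [22,29]×[13,16], reject
18. q=(3,11) nearest=5 d=4 new=(3,11) → add node 14 parent=5 cost=19
19. q=(31,8) nearest=11 d=2 new=(31,8) → add node 15 parent=11 cost=32
20. q=(34,7) nearest=15 d=3 new=(34,7) → add node 16 parent=15 cost=35
21. q=(35,6) nearest=16 d=1 new=(35,6) → add node 17 parent=16 cost=36
22. q=(24,7) nearest=8 d=1 new=(24,7) → blocked by [20,24]×[3,7], reject
23. q=(18,11) nearest=4 d=2 new=(18,11) → add node 18 parent=4 cost=22
24. q=(22,16) nearest=4 d=3 new=(22,16) → blocked by [22,29]×[13,16], reject
25. q=(39,24) nearest=12 d=11 new=(33,24) → add node 19 parent=12 cost=35
26. q=(12,1) nearest=7 d=2 new=(12,1) → add node 20 parent=7 cost=12
27. q=(30,10) nearest=15 d=2 new=(30,10) → add node 21 parent=15 cost=34

Path: 0 1 7 20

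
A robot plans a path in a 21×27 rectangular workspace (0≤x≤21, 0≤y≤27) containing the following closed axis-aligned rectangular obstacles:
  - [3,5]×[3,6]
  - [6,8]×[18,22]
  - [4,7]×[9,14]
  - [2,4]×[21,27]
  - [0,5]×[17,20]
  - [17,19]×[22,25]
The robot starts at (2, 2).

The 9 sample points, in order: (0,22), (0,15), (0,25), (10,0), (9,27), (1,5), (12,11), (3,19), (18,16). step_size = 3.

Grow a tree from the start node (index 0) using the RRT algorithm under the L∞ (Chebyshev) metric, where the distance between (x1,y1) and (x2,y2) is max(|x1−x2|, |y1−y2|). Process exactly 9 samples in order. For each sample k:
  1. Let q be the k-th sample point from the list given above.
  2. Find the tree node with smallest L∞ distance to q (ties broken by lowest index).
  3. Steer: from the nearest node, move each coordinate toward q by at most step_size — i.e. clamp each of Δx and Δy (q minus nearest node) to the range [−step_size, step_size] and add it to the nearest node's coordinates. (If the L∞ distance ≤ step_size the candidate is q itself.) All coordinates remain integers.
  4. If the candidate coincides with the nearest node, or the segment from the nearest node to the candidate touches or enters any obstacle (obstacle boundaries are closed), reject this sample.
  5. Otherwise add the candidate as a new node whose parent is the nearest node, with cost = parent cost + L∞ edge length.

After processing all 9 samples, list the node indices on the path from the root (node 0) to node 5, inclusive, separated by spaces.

Path: 0 1 2 3 5

1. q=(0,22) nearest=0 d=20 new=(0,5) → add node 1 parent=0 cost=3
2. q=(0,15) nearest=1 d=10 new=(0,8) → add node 2 parent=1 cost=6
3. q=(0,25) nearest=2 d=17 new=(0,11) → add node 3 parent=2 cost=9
4. q=(10,0) nearest=0 d=8 new=(5,0) → add node 4 parent=0 cost=3
5. q=(9,27) nearest=3 d=16 new=(3,14) → add node 5 parent=3 cost=12
6. q=(1,5) nearest=1 d=1 new=(1,5) → add node 6 parent=1 cost=4
7. q=(12,11) nearest=5 d=9 new=(6,11) → blocked by [4,7]×[9,14], reject
8. q=(3,19) nearest=5 d=5 new=(3,17) → blocked by [0,5]×[17,20], reject
9. q=(18,16) nearest=5 d=15 new=(6,16) → add node 7 parent=5 cost=15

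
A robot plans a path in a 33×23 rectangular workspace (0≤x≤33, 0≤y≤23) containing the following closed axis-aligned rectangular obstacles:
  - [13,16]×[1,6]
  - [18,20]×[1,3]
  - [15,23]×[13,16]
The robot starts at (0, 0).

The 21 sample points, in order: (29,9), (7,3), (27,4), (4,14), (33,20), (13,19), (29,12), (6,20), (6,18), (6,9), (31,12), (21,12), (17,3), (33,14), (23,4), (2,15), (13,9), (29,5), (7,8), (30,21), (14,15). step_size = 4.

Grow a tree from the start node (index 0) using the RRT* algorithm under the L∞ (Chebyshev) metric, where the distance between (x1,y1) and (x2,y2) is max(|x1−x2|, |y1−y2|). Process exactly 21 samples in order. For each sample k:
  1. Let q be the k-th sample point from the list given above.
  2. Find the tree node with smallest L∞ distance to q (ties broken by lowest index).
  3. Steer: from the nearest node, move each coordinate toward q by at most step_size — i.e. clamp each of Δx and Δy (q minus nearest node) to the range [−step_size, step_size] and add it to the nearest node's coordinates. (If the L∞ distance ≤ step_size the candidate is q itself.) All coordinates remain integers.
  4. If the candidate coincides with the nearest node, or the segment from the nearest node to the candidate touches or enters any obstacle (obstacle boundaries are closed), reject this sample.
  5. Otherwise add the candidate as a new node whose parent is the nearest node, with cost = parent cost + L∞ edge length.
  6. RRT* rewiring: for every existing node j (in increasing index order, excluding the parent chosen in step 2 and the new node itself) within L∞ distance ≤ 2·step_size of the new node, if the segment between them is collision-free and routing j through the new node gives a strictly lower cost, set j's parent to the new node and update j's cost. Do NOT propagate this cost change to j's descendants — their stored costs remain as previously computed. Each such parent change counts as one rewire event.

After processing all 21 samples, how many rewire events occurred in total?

Rewire events: 1

1. q=(29,9) nearest=0 d=29 new=(4,4) → add node 1 parent=0 cost=4
2. q=(7,3) nearest=1 d=3 new=(7,3) → add node 2 parent=1 cost=7
3. q=(27,4) nearest=2 d=20 new=(11,4) → add node 3 parent=2 cost=11
4. q=(4,14) nearest=1 d=10 new=(4,8) → add node 4 parent=1 cost=8
5. q=(33,20) nearest=3 d=22 new=(15,8) → blocked by [13,16]×[1,6], reject
6. q=(13,19) nearest=4 d=11 new=(8,12) → add node 5 parent=4 cost=12
7. q=(29,12) nearest=3 d=18 new=(15,8) → blocked by [13,16]×[1,6], reject
8. q=(6,20) nearest=5 d=8 new=(6,16) → add node 6 parent=5 cost=16
9. q=(6,18) nearest=6 d=2 new=(6,18) → add node 7 parent=6 cost=18
10. q=(6,9) nearest=4 d=2 new=(6,9) → add node 8 parent=4 cost=10
11. q=(31,12) nearest=3 d=20 new=(15,8) → blocked by [13,16]×[1,6], reject
12. q=(21,12) nearest=3 d=10 new=(15,8) → blocked by [13,16]×[1,6], reject
13. q=(17,3) nearest=3 d=6 new=(15,3) → blocked by [13,16]×[1,6], reject
14. q=(33,14) nearest=3 d=22 new=(15,8) → blocked by [13,16]×[1,6], reject
15. q=(23,4) nearest=3 d=12 new=(15,4) → blocked by [13,16]×[1,6], reject
16. q=(2,15) nearest=6 d=4 new=(2,15) → add node 9 parent=6 cost=20
17. q=(13,9) nearest=3 d=5 new=(13,8) → add node 10 parent=3 cost=15
18. q=(29,5) nearest=10 d=16 new=(17,5) → blocked by [13,16]×[1,6], reject
19. q=(7,8) nearest=8 d=1 new=(7,8) → add node 11 parent=8 cost=11; rewire 9→11 (18<20)
20. q=(30,21) nearest=10 d=17 new=(17,12) → add node 12 parent=10 cost=19
21. q=(14,15) nearest=12 d=3 new=(14,15) → blocked by [15,23]×[13,16], reject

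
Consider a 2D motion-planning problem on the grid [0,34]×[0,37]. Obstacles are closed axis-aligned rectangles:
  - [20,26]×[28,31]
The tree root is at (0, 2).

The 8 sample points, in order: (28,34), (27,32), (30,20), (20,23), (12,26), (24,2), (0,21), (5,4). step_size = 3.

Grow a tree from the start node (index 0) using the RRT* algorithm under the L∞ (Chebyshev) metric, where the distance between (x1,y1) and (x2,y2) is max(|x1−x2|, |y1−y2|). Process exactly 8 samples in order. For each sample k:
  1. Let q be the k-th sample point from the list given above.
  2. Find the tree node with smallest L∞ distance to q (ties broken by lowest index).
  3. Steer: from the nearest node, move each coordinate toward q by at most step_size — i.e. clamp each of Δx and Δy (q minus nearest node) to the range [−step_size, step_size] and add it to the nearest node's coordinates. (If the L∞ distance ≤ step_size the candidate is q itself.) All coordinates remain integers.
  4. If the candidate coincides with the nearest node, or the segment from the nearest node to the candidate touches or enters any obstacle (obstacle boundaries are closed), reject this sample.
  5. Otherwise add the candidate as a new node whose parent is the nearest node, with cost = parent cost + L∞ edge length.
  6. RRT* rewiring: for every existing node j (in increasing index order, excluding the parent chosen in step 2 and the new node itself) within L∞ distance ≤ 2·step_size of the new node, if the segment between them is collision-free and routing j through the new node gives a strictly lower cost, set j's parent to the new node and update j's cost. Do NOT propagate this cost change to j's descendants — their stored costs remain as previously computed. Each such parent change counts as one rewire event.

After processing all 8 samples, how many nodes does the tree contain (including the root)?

1. q=(28,34) nearest=0 d=32 new=(3,5) → add node 1 parent=0 cost=3
2. q=(27,32) nearest=1 d=27 new=(6,8) → add node 2 parent=1 cost=6
3. q=(30,20) nearest=2 d=24 new=(9,11) → add node 3 parent=2 cost=9
4. q=(20,23) nearest=3 d=12 new=(12,14) → add node 4 parent=3 cost=12
5. q=(12,26) nearest=4 d=12 new=(12,17) → add node 5 parent=4 cost=15
6. q=(24,2) nearest=4 d=12 new=(15,11) → add node 6 parent=4 cost=15
7. q=(0,21) nearest=3 d=10 new=(6,14) → add node 7 parent=3 cost=12
8. q=(5,4) nearest=1 d=2 new=(5,4) → add node 8 parent=1 cost=5

Node count: 9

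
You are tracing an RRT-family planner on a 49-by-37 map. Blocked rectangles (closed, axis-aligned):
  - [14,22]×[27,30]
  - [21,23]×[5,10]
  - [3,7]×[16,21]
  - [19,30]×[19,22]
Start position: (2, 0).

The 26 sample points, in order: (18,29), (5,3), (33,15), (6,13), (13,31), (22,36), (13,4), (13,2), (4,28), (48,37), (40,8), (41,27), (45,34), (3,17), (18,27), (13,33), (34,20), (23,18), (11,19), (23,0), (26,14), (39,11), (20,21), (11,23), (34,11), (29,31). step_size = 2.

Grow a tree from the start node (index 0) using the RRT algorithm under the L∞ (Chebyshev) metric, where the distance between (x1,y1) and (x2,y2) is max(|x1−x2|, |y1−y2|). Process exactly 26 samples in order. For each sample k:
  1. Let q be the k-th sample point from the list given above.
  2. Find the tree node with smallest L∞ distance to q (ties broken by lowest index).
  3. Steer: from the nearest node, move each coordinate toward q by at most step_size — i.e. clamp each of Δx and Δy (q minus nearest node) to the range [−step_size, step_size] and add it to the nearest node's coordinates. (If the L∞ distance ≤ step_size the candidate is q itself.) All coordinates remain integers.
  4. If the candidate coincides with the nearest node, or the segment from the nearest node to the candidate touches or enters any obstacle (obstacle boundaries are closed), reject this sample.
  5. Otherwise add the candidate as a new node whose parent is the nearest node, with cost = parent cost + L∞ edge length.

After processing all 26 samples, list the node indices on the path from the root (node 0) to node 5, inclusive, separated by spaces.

Path: 0 1 2 3 4 5

1. q=(18,29) nearest=0 d=29 new=(4,2) → add node 1 parent=0 cost=2
2. q=(5,3) nearest=1 d=1 new=(5,3) → add node 2 parent=1 cost=3
3. q=(33,15) nearest=2 d=28 new=(7,5) → add node 3 parent=2 cost=5
4. q=(6,13) nearest=3 d=8 new=(6,7) → add node 4 parent=3 cost=7
5. q=(13,31) nearest=4 d=24 new=(8,9) → add node 5 parent=4 cost=9
6. q=(22,36) nearest=5 d=27 new=(10,11) → add node 6 parent=5 cost=11
7. q=(13,4) nearest=5 d=5 new=(10,7) → add node 7 parent=5 cost=11
8. q=(13,2) nearest=7 d=5 new=(12,5) → add node 8 parent=7 cost=13
9. q=(4,28) nearest=6 d=17 new=(8,13) → add node 9 parent=6 cost=13
10. q=(48,37) nearest=8 d=36 new=(14,7) → add node 10 parent=8 cost=15
11. q=(40,8) nearest=10 d=26 new=(16,8) → add node 11 parent=10 cost=17
12. q=(41,27) nearest=11 d=25 new=(18,10) → add node 12 parent=11 cost=19
13. q=(45,34) nearest=12 d=27 new=(20,12) → add node 13 parent=12 cost=21
14. q=(3,17) nearest=9 d=5 new=(6,15) → add node 14 parent=9 cost=15
15. q=(18,27) nearest=14 d=12 new=(8,17) → blocked by [3,7]×[16,21], reject
16. q=(13,33) nearest=14 d=18 new=(8,17) → blocked by [3,7]×[16,21], reject
17. q=(34,20) nearest=13 d=14 new=(22,14) → add node 15 parent=13 cost=23
18. q=(23,18) nearest=15 d=4 new=(23,16) → add node 16 parent=15 cost=25
19. q=(11,19) nearest=14 d=5 new=(8,17) → blocked by [3,7]×[16,21], reject
20. q=(23,0) nearest=11 d=8 new=(18,6) → add node 17 parent=11 cost=19
21. q=(26,14) nearest=16 d=3 new=(25,14) → add node 18 parent=16 cost=27
22. q=(39,11) nearest=18 d=14 new=(27,12) → add node 19 parent=18 cost=29
23. q=(20,21) nearest=16 d=5 new=(21,18) → add node 20 parent=16 cost=27
24. q=(11,23) nearest=14 d=8 new=(8,17) → blocked by [3,7]×[16,21], reject
25. q=(34,11) nearest=19 d=7 new=(29,11) → add node 21 parent=19 cost=31
26. q=(29,31) nearest=20 d=13 new=(23,20) → blocked by [19,30]×[19,22], reject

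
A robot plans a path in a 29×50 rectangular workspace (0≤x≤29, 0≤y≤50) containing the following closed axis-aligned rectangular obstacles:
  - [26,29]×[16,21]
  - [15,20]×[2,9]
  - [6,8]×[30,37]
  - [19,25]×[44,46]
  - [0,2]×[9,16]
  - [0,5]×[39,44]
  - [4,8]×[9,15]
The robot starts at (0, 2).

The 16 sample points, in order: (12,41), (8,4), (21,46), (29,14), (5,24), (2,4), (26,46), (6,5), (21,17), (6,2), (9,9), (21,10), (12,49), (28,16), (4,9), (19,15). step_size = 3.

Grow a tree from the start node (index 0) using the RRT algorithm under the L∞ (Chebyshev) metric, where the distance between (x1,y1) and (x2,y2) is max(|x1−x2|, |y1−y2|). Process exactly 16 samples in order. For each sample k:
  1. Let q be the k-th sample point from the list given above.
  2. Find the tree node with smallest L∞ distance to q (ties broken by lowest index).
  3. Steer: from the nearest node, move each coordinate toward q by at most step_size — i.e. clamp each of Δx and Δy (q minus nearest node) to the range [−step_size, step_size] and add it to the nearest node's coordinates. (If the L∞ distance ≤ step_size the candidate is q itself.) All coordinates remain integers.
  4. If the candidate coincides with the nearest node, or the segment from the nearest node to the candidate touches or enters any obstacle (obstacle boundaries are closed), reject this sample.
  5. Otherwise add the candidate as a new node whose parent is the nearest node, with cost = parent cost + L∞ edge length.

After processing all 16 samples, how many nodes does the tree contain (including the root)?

Node count: 14

1. q=(12,41) nearest=0 d=39 new=(3,5) → add node 1 parent=0 cost=3
2. q=(8,4) nearest=1 d=5 new=(6,4) → add node 2 parent=1 cost=6
3. q=(21,46) nearest=1 d=41 new=(6,8) → add node 3 parent=1 cost=6
4. q=(29,14) nearest=2 d=23 new=(9,7) → add node 4 parent=2 cost=9
5. q=(5,24) nearest=3 d=16 new=(5,11) → blocked by [4,8]×[9,15], reject
6. q=(2,4) nearest=1 d=1 new=(2,4) → add node 5 parent=1 cost=4
7. q=(26,46) nearest=3 d=38 new=(9,11) → blocked by [4,8]×[9,15], reject
8. q=(6,5) nearest=2 d=1 new=(6,5) → add node 6 parent=2 cost=7
9. q=(21,17) nearest=4 d=12 new=(12,10) → add node 7 parent=4 cost=12
10. q=(6,2) nearest=2 d=2 new=(6,2) → add node 8 parent=2 cost=8
11. q=(9,9) nearest=4 d=2 new=(9,9) → add node 9 parent=4 cost=11
12. q=(21,10) nearest=7 d=9 new=(15,10) → add node 10 parent=7 cost=15
13. q=(12,49) nearest=7 d=39 new=(12,13) → add node 11 parent=7 cost=15
14. q=(28,16) nearest=10 d=13 new=(18,13) → add node 12 parent=10 cost=18
15. q=(4,9) nearest=3 d=2 new=(4,9) → blocked by [4,8]×[9,15], reject
16. q=(19,15) nearest=12 d=2 new=(19,15) → add node 13 parent=12 cost=20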